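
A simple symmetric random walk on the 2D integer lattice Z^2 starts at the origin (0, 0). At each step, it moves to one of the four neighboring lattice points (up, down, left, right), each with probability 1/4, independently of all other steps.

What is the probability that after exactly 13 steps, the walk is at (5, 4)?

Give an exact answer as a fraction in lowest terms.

Answer: 16731/8388608

Derivation:
Let h be the number of horizontal steps (so 13-h are vertical). To end at (5,4) need (h+5)/2 right-steps and ((13-h)+4)/2 up-steps.
Sum over h with 5 ≤ h ≤ 9, h ≡ 1 (mod 2), 13-h ≡ 0 (mod 2):
h=5: C(13,5)·C(5,5)·C(8,6) = 1287·1·28 = 36036
h=7: C(13,7)·C(7,6)·C(6,5) = 1716·7·6 = 72072
h=9: C(13,9)·C(9,7)·C(4,4) = 715·36·1 = 25740
Total favorable: 133848
Total paths: 4^13 = 67108864
P = 133848/67108864 = 16731/8388608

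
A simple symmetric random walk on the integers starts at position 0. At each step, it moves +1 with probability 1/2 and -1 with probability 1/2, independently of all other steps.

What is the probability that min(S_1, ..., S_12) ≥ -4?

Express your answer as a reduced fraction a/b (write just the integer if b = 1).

Let f(t,s) = #length-t paths at position s with S_1..S_t all ≥ -4.
f(t,s) = f(t-1,s-1) + f(t-1,s+1) for s ≥ -4; f(t,s) = 0 for s < -4.
t=0: f(0,0)=1
t=1: f(1,-1)=1 f(1,1)=1
t=2: f(2,-2)=1 f(2,0)=2 f(2,2)=1
t=3: f(3,-3)=1 f(3,-1)=3 f(3,1)=3 f(3,3)=1
t=4: f(4,-4)=1 f(4,-2)=4 f(4,0)=6 f(4,2)=4 f(4,4)=1
t=5: f(5,-3)=5 f(5,-1)=10 f(5,1)=10 f(5,3)=5 f(5,5)=1
t=6: f(6,-4)=5 f(6,-2)=15 f(6,0)=20 f(6,2)=15 f(6,4)=6 f(6,6)=1
t=7: f(7,-3)=20 f(7,-1)=35 f(7,1)=35 f(7,3)=21 f(7,5)=7 f(7,7)=1
t=8: f(8,-4)=20 f(8,-2)=55 f(8,0)=70 f(8,2)=56 f(8,4)=28 f(8,6)=8 f(8,8)=1
t=9: f(9,-3)=75 f(9,-1)=125 f(9,1)=126 f(9,3)=84 f(9,5)=36 f(9,7)=9 f(9,9)=1
t=10: f(10,-4)=75 f(10,-2)=200 f(10,0)=251 f(10,2)=210 f(10,4)=120 f(10,6)=45 f(10,8)=10 f(10,10)=1
t=11: f(11,-3)=275 f(11,-1)=451 f(11,1)=461 f(11,3)=330 f(11,5)=165 f(11,7)=55 f(11,9)=11 f(11,11)=1
t=12: f(12,-4)=275 f(12,-2)=726 f(12,0)=912 f(12,2)=791 f(12,4)=495 f(12,6)=220 f(12,8)=66 f(12,10)=12 f(12,12)=1
Σ_s f(12,s) = 3498
P = 3498/4096 = 1749/2048

Answer: 1749/2048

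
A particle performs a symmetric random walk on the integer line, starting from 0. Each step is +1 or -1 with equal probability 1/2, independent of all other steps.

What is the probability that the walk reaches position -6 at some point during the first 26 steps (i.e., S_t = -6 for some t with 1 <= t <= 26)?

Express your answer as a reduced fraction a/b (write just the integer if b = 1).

Answer: 16628809/67108864

Derivation:
Count via complement. Let g(t,s) = #length-t paths at position s with S_1..S_t all ≠ -6.
g(t,s) = g(t-1,s-1) + g(t-1,s+1) for s ≠ -6; g(t,-6) = 0.
t=0: g(0,0)=1
t=1: g(1,-1)=1 g(1,1)=1
t=2: g(2,-2)=1 g(2,0)=2 g(2,2)=1
t=3: g(3,-3)=1 g(3,-1)=3 g(3,1)=3 g(3,3)=1
t=4: g(4,-4)=1 g(4,-2)=4 g(4,0)=6 g(4,2)=4 g(4,4)=1
t=5: g(5,-5)=1 g(5,-3)=5 g(5,-1)=10 g(5,1)=10 g(5,3)=5 g(5,5)=1
t=6: g(6,-4)=6 g(6,-2)=15 g(6,0)=20 g(6,2)=15 g(6,4)=6 g(6,6)=1
t=7: g(7,-5)=6 g(7,-3)=21 g(7,-1)=35 g(7,1)=35 g(7,3)=21 g(7,5)=7 g(7,7)=1
t=8: g(8,-4)=27 g(8,-2)=56 g(8,0)=70 g(8,2)=56 g(8,4)=28 g(8,6)=8 g(8,8)=1
t=9: g(9,-5)=27 g(9,-3)=83 g(9,-1)=126 g(9,1)=126 g(9,3)=84 g(9,5)=36 g(9,7)=9 g(9,9)=1
t=10: g(10,-4)=110 g(10,-2)=209 g(10,0)=252 g(10,2)=210 g(10,4)=120 g(10,6)=45 g(10,8)=10 g(10,10)=1
t=11: g(11,-5)=110 g(11,-3)=319 g(11,-1)=461 g(11,1)=462 g(11,3)=330 g(11,5)=165 g(11,7)=55 g(11,9)=11 g(11,11)=1
t=12: g(12,-4)=429 g(12,-2)=780 g(12,0)=923 g(12,2)=792 g(12,4)=495 g(12,6)=220 g(12,8)=66 g(12,10)=12 g(12,12)=1
t=13: g(13,-5)=429 g(13,-3)=1209 g(13,-1)=1703 g(13,1)=1715 g(13,3)=1287 g(13,5)=715 g(13,7)=286 g(13,9)=78 g(13,11)=13 g(13,13)=1
t=14: g(14,-4)=1638 g(14,-2)=2912 g(14,0)=3418 g(14,2)=3002 g(14,4)=2002 g(14,6)=1001 g(14,8)=364 g(14,10)=91 g(14,12)=14 g(14,14)=1
t=15: g(15,-5)=1638 g(15,-3)=4550 g(15,-1)=6330 g(15,1)=6420 g(15,3)=5004 g(15,5)=3003 g(15,7)=1365 g(15,9)=455 g(15,11)=105 g(15,13)=15 g(15,15)=1
t=16: g(16,-4)=6188 g(16,-2)=10880 g(16,0)=12750 g(16,2)=11424 g(16,4)=8007 g(16,6)=4368 g(16,8)=1820 g(16,10)=560 g(16,12)=120 g(16,14)=16 g(16,16)=1
t=17: g(17,-5)=6188 g(17,-3)=17068 g(17,-1)=23630 g(17,1)=24174 g(17,3)=19431 g(17,5)=12375 g(17,7)=6188 g(17,9)=2380 g(17,11)=680 g(17,13)=136 g(17,15)=17 g(17,17)=1
t=18: g(18,-4)=23256 g(18,-2)=40698 g(18,0)=47804 g(18,2)=43605 g(18,4)=31806 g(18,6)=18563 g(18,8)=8568 g(18,10)=3060 g(18,12)=816 g(18,14)=153 g(18,16)=18 g(18,18)=1
t=19: g(19,-5)=23256 g(19,-3)=63954 g(19,-1)=88502 g(19,1)=91409 g(19,3)=75411 g(19,5)=50369 g(19,7)=27131 g(19,9)=11628 g(19,11)=3876 g(19,13)=969 g(19,15)=171 g(19,17)=19 g(19,19)=1
t=20: g(20,-4)=87210 g(20,-2)=152456 g(20,0)=179911 g(20,2)=166820 g(20,4)=125780 g(20,6)=77500 g(20,8)=38759 g(20,10)=15504 g(20,12)=4845 g(20,14)=1140 g(20,16)=190 g(20,18)=20 g(20,20)=1
t=21: g(21,-5)=87210 g(21,-3)=239666 g(21,-1)=332367 g(21,1)=346731 g(21,3)=292600 g(21,5)=203280 g(21,7)=116259 g(21,9)=54263 g(21,11)=20349 g(21,13)=5985 g(21,15)=1330 g(21,17)=210 g(21,19)=21 g(21,21)=1
t=22: g(22,-4)=326876 g(22,-2)=572033 g(22,0)=679098 g(22,2)=639331 g(22,4)=495880 g(22,6)=319539 g(22,8)=170522 g(22,10)=74612 g(22,12)=26334 g(22,14)=7315 g(22,16)=1540 g(22,18)=231 g(22,20)=22 g(22,22)=1
t=23: g(23,-5)=326876 g(23,-3)=898909 g(23,-1)=1251131 g(23,1)=1318429 g(23,3)=1135211 g(23,5)=815419 g(23,7)=490061 g(23,9)=245134 g(23,11)=100946 g(23,13)=33649 g(23,15)=8855 g(23,17)=1771 g(23,19)=253 g(23,21)=23 g(23,23)=1
t=24: g(24,-4)=1225785 g(24,-2)=2150040 g(24,0)=2569560 g(24,2)=2453640 g(24,4)=1950630 g(24,6)=1305480 g(24,8)=735195 g(24,10)=346080 g(24,12)=134595 g(24,14)=42504 g(24,16)=10626 g(24,18)=2024 g(24,20)=276 g(24,22)=24 g(24,24)=1
t=25: g(25,-5)=1225785 g(25,-3)=3375825 g(25,-1)=4719600 g(25,1)=5023200 g(25,3)=4404270 g(25,5)=3256110 g(25,7)=2040675 g(25,9)=1081275 g(25,11)=480675 g(25,13)=177099 g(25,15)=53130 g(25,17)=12650 g(25,19)=2300 g(25,21)=300 g(25,23)=25 g(25,25)=1
t=26: g(26,-4)=4601610 g(26,-2)=8095425 g(26,0)=9742800 g(26,2)=9427470 g(26,4)=7660380 g(26,6)=5296785 g(26,8)=3121950 g(26,10)=1561950 g(26,12)=657774 g(26,14)=230229 g(26,16)=65780 g(26,18)=14950 g(26,20)=2600 g(26,22)=325 g(26,24)=26 g(26,26)=1
Paths never hitting -6: Σ_s g(26,s) = 50480055
Paths hitting -6: 2^26 - 50480055 = 16628809
P = 16628809/67108864 = 16628809/67108864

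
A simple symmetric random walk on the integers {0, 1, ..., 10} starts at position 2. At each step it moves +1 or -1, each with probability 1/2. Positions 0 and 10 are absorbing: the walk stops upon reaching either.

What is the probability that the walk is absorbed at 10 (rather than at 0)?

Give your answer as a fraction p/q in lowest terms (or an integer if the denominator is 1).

Answer: 1/5

Derivation:
Symmetric walk (p = 1/2): the harmonic-function argument gives P(hit 10 before 0 | start at 2) = a/N.
P = 2/10 = 1/5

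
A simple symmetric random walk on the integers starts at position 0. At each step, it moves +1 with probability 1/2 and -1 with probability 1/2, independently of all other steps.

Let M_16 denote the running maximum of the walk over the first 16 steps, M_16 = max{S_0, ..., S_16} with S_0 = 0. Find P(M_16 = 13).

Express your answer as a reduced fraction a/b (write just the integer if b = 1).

Let M_16 = max(S_0,...,S_16). Use the reflection principle: for j ≥ 1, #{paths with M_16 ≥ j} = #{S_16 ≥ j} + #{S_16 ≥ j+1}.
By reflection, #{M_16 ≥ 13} = #{S_16 ≥ 13} + #{S_16 ≥ 14} = 17 + 17 = 34.
#{M_16 ≥ 14} = #{S_16 ≥ 14} + #{S_16 ≥ 15} = 17 + 1 = 18.
#{M_16 = 13} = 34 - 18 = 16.
P(M_16 = 13) = 16/65536 = 1/4096

Answer: 1/4096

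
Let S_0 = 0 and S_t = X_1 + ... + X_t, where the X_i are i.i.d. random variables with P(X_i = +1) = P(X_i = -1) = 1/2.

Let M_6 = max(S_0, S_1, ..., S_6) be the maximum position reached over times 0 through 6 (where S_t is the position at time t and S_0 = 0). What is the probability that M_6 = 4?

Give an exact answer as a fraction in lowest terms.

Let M_6 = max(S_0,...,S_6). Use the reflection principle: for j ≥ 1, #{paths with M_6 ≥ j} = #{S_6 ≥ j} + #{S_6 ≥ j+1}.
By reflection, #{M_6 ≥ 4} = #{S_6 ≥ 4} + #{S_6 ≥ 5} = 7 + 1 = 8.
#{M_6 ≥ 5} = #{S_6 ≥ 5} + #{S_6 ≥ 6} = 1 + 1 = 2.
#{M_6 = 4} = 8 - 2 = 6.
P(M_6 = 4) = 6/64 = 3/32

Answer: 3/32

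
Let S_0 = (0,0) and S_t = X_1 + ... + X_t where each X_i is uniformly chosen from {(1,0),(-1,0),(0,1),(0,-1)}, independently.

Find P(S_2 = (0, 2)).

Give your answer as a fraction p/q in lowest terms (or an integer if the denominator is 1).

Let h be the number of horizontal steps (so 2-h are vertical). To end at (0,2) need (h+0)/2 right-steps and ((2-h)+2)/2 up-steps.
Sum over h with 0 ≤ h ≤ 0, h ≡ 0 (mod 2), 2-h ≡ 0 (mod 2):
h=0: C(2,0)·C(0,0)·C(2,2) = 1·1·1 = 1
Total favorable: 1
Total paths: 4^2 = 16
P = 1/16 = 1/16

Answer: 1/16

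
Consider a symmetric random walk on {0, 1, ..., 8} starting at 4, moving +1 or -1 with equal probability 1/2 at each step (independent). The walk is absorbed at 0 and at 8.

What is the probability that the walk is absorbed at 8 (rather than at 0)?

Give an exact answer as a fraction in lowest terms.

Answer: 1/2

Derivation:
Symmetric walk (p = 1/2): the harmonic-function argument gives P(hit 8 before 0 | start at 4) = a/N.
P = 4/8 = 1/2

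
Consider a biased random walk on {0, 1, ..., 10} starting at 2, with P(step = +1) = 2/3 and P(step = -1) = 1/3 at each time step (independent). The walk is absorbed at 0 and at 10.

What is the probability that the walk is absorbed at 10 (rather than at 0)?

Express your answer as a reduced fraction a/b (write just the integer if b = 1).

Biased walk: p = 2/3, q = 1/3, r = q/p = 1/2
Gambler's ruin: P(hit 10 before 0 | start at 2) = (1 - r^a)/(1 - r^N)
r^2 = 1/4; r^10 = 1/1024
P = (1 - 1/4) / (1 - 1/1024) = 3/4 / 1023/1024 = 256/341

Answer: 256/341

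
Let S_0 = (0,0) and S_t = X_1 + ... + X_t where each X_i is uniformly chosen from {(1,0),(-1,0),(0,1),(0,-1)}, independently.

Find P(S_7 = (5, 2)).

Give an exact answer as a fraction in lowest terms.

Answer: 21/16384

Derivation:
Let h be the number of horizontal steps (so 7-h are vertical). To end at (5,2) need (h+5)/2 right-steps and ((7-h)+2)/2 up-steps.
Sum over h with 5 ≤ h ≤ 5, h ≡ 1 (mod 2), 7-h ≡ 0 (mod 2):
h=5: C(7,5)·C(5,5)·C(2,2) = 21·1·1 = 21
Total favorable: 21
Total paths: 4^7 = 16384
P = 21/16384 = 21/16384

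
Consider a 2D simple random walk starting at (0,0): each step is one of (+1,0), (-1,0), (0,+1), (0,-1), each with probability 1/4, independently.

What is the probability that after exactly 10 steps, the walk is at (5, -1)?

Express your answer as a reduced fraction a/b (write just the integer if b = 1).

Answer: 675/131072

Derivation:
Let h be the number of horizontal steps (so 10-h are vertical). To end at (5,-1) need (h+5)/2 right-steps and ((10-h)-1)/2 up-steps.
Sum over h with 5 ≤ h ≤ 9, h ≡ 1 (mod 2), 10-h ≡ 1 (mod 2):
h=5: C(10,5)·C(5,5)·C(5,2) = 252·1·10 = 2520
h=7: C(10,7)·C(7,6)·C(3,1) = 120·7·3 = 2520
h=9: C(10,9)·C(9,7)·C(1,0) = 10·36·1 = 360
Total favorable: 5400
Total paths: 4^10 = 1048576
P = 5400/1048576 = 675/131072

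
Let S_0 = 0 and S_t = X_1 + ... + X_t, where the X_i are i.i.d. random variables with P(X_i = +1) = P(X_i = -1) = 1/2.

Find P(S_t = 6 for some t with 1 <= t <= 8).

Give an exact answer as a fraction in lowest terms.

Count via complement. Let g(t,s) = #length-t paths at position s with S_1..S_t all ≠ 6.
g(t,s) = g(t-1,s-1) + g(t-1,s+1) for s ≠ 6; g(t,6) = 0.
t=0: g(0,0)=1
t=1: g(1,-1)=1 g(1,1)=1
t=2: g(2,-2)=1 g(2,0)=2 g(2,2)=1
t=3: g(3,-3)=1 g(3,-1)=3 g(3,1)=3 g(3,3)=1
t=4: g(4,-4)=1 g(4,-2)=4 g(4,0)=6 g(4,2)=4 g(4,4)=1
t=5: g(5,-5)=1 g(5,-3)=5 g(5,-1)=10 g(5,1)=10 g(5,3)=5 g(5,5)=1
t=6: g(6,-6)=1 g(6,-4)=6 g(6,-2)=15 g(6,0)=20 g(6,2)=15 g(6,4)=6
t=7: g(7,-7)=1 g(7,-5)=7 g(7,-3)=21 g(7,-1)=35 g(7,1)=35 g(7,3)=21 g(7,5)=6
t=8: g(8,-8)=1 g(8,-6)=8 g(8,-4)=28 g(8,-2)=56 g(8,0)=70 g(8,2)=56 g(8,4)=27
Paths never hitting 6: Σ_s g(8,s) = 246
Paths hitting 6: 2^8 - 246 = 10
P = 10/256 = 5/128

Answer: 5/128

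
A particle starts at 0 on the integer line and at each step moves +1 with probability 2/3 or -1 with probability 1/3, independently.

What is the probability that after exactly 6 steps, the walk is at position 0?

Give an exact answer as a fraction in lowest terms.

Answer: 160/729

Derivation:
To be at 0 after 6 steps: need exactly 3 steps of +1 and 3 of -1.
Number of such sequences: C(6,3) = 20
Each has probability (2/3)^3 · (1/3)^3 = 8/729
P = 20 · 8/729 = 160/729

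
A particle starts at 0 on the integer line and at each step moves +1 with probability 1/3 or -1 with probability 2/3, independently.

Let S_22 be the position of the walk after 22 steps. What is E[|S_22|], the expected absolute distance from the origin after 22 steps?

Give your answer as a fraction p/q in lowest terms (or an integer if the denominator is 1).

Answer: 236264907934/31381059609

Derivation:
S_22 takes values m ≡ 0 (mod 2) with |m| ≤ 22; P(S_22=m) = C(22,(22+m)/2) · (1/3)^((22+m)/2) · (2/3)^((22-m)/2).
Distribution: P(S=-22)=4194304/31381059609, P(S=-20)=46137344/31381059609, P(S=-18)=80740352/10460353203, P(S=-16)=807403520/31381059609, P(S=-14)=1917583360/31381059609, P(S=-12)=383516672/3486784401, P(S=-10)=1629945856/10460353203, P(S=-8)=1862795264/10460353203, P(S=-6)=582123520/3486784401, P(S=-4)=4074864640/31381059609, P(S=-2)=2648662016/31381059609, P(S=0)=481574912/10460353203, P(S=2)=662165504/31381059609, P(S=4)=254679040/31381059609, P(S=6)=9095680/3486784401, P(S=8)=7276544/10460353203, P(S=10)=1591744/10460353203, P(S=12)=93632/3486784401, P(S=14)=117040/31381059609, P(S=16)=12320/31381059609, P(S=18)=308/10460353203, P(S=20)=44/31381059609, P(S=22)=1/31381059609
E[|S_22|] = Σ_m |m|·P(S_22=m) = 236264907934/31381059609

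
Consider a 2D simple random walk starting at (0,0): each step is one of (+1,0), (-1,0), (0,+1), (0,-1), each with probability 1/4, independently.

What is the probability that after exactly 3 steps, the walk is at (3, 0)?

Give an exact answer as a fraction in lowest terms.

Let h be the number of horizontal steps (so 3-h are vertical). To end at (3,0) need (h+3)/2 right-steps and ((3-h)+0)/2 up-steps.
Sum over h with 3 ≤ h ≤ 3, h ≡ 1 (mod 2), 3-h ≡ 0 (mod 2):
h=3: C(3,3)·C(3,3)·C(0,0) = 1·1·1 = 1
Total favorable: 1
Total paths: 4^3 = 64
P = 1/64 = 1/64

Answer: 1/64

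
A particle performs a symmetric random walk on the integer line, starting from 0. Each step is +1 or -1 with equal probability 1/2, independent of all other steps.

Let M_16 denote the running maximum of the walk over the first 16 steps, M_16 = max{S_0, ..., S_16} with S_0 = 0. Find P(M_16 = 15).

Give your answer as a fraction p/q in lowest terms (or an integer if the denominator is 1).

Answer: 1/65536

Derivation:
Let M_16 = max(S_0,...,S_16). Use the reflection principle: for j ≥ 1, #{paths with M_16 ≥ j} = #{S_16 ≥ j} + #{S_16 ≥ j+1}.
By reflection, #{M_16 ≥ 15} = #{S_16 ≥ 15} + #{S_16 ≥ 16} = 1 + 1 = 2.
#{M_16 ≥ 16} = #{S_16 ≥ 16} + #{S_16 ≥ 17} = 1 + 0 = 1.
#{M_16 = 15} = 2 - 1 = 1.
P(M_16 = 15) = 1/65536 = 1/65536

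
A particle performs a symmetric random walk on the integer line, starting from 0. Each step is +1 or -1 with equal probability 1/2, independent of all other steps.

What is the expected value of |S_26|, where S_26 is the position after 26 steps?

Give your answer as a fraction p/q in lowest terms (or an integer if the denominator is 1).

S_26 takes values m ≡ 0 (mod 2) with |m| ≤ 26; P(S_26=m) = C(26,(26+m)/2)/2^26.
Total paths: 2^26 = 67108864
Distribution: P(S=-26)=1/67108864, P(S=-24)=26/67108864, P(S=-22)=325/67108864, P(S=-20)=2600/67108864, P(S=-18)=14950/67108864, P(S=-16)=65780/67108864, P(S=-14)=230230/67108864, P(S=-12)=657800/67108864, P(S=-10)=1562275/67108864, P(S=-8)=3124550/67108864, P(S=-6)=5311735/67108864, P(S=-4)=7726160/67108864, P(S=-2)=9657700/67108864, P(S=0)=10400600/67108864, P(S=2)=9657700/67108864, P(S=4)=7726160/67108864, P(S=6)=5311735/67108864, P(S=8)=3124550/67108864, P(S=10)=1562275/67108864, P(S=12)=657800/67108864, P(S=14)=230230/67108864, P(S=16)=65780/67108864, P(S=18)=14950/67108864, P(S=20)=2600/67108864, P(S=22)=325/67108864, P(S=24)=26/67108864, P(S=26)=1/67108864
E[|S_26|] = Σ_m |m|·P(S_26=m) = 270415600/67108864 = 16900975/4194304

Answer: 16900975/4194304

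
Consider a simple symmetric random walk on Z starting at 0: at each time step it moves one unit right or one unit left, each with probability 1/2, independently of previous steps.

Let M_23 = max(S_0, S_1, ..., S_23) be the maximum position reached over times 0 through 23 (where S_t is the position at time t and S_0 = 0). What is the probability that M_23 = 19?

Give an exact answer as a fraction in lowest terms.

Let M_23 = max(S_0,...,S_23). Use the reflection principle: for j ≥ 1, #{paths with M_23 ≥ j} = #{S_23 ≥ j} + #{S_23 ≥ j+1}.
By reflection, #{M_23 ≥ 19} = #{S_23 ≥ 19} + #{S_23 ≥ 20} = 277 + 24 = 301.
#{M_23 ≥ 20} = #{S_23 ≥ 20} + #{S_23 ≥ 21} = 24 + 24 = 48.
#{M_23 = 19} = 301 - 48 = 253.
P(M_23 = 19) = 253/8388608 = 253/8388608

Answer: 253/8388608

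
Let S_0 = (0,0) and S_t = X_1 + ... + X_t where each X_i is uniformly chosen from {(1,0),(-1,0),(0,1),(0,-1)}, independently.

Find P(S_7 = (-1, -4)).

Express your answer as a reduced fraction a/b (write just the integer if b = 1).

Answer: 147/16384

Derivation:
Let h be the number of horizontal steps (so 7-h are vertical). To end at (-1,-4) need (h-1)/2 right-steps and ((7-h)-4)/2 up-steps.
Sum over h with 1 ≤ h ≤ 3, h ≡ 1 (mod 2), 7-h ≡ 0 (mod 2):
h=1: C(7,1)·C(1,0)·C(6,1) = 7·1·6 = 42
h=3: C(7,3)·C(3,1)·C(4,0) = 35·3·1 = 105
Total favorable: 147
Total paths: 4^7 = 16384
P = 147/16384 = 147/16384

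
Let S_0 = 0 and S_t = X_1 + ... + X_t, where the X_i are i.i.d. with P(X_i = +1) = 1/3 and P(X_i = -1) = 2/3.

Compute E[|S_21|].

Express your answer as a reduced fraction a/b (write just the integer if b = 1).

Answer: 8406308099/1162261467

Derivation:
S_21 takes values m ≡ 1 (mod 2) with |m| ≤ 21; P(S_21=m) = C(21,(21+m)/2) · (1/3)^((21+m)/2) · (2/3)^((21-m)/2).
Distribution: P(S=-21)=2097152/10460353203, P(S=-19)=7340032/3486784401, P(S=-17)=36700160/3486784401, P(S=-15)=348651520/10460353203, P(S=-13)=87162880/1162261467, P(S=-11)=148176896/1162261467, P(S=-9)=592707584/3486784401, P(S=-7)=211681280/1162261467, P(S=-5)=185221120/1162261467, P(S=-3)=1203937280/10460353203, P(S=-1)=240787456/3486784401, P(S=1)=120393728/3486784401, P(S=3)=150492160/10460353203, P(S=5)=5788160/1162261467, P(S=7)=1653760/1162261467, P(S=9)=1157632/3486784401, P(S=11)=72352/1162261467, P(S=13)=10640/1162261467, P(S=15)=10640/10460353203, P(S=17)=280/3486784401, P(S=19)=14/3486784401, P(S=21)=1/10460353203
E[|S_21|] = Σ_m |m|·P(S_21=m) = 8406308099/1162261467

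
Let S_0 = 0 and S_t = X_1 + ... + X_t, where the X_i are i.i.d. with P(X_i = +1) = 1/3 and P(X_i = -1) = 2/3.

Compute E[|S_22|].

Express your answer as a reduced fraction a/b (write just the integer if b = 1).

Answer: 236264907934/31381059609

Derivation:
S_22 takes values m ≡ 0 (mod 2) with |m| ≤ 22; P(S_22=m) = C(22,(22+m)/2) · (1/3)^((22+m)/2) · (2/3)^((22-m)/2).
Distribution: P(S=-22)=4194304/31381059609, P(S=-20)=46137344/31381059609, P(S=-18)=80740352/10460353203, P(S=-16)=807403520/31381059609, P(S=-14)=1917583360/31381059609, P(S=-12)=383516672/3486784401, P(S=-10)=1629945856/10460353203, P(S=-8)=1862795264/10460353203, P(S=-6)=582123520/3486784401, P(S=-4)=4074864640/31381059609, P(S=-2)=2648662016/31381059609, P(S=0)=481574912/10460353203, P(S=2)=662165504/31381059609, P(S=4)=254679040/31381059609, P(S=6)=9095680/3486784401, P(S=8)=7276544/10460353203, P(S=10)=1591744/10460353203, P(S=12)=93632/3486784401, P(S=14)=117040/31381059609, P(S=16)=12320/31381059609, P(S=18)=308/10460353203, P(S=20)=44/31381059609, P(S=22)=1/31381059609
E[|S_22|] = Σ_m |m|·P(S_22=m) = 236264907934/31381059609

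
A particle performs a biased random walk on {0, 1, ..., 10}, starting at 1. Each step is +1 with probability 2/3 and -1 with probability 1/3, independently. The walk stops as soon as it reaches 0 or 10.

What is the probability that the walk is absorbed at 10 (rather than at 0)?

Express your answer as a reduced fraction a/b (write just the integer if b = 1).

Biased walk: p = 2/3, q = 1/3, r = q/p = 1/2
Gambler's ruin: P(hit 10 before 0 | start at 1) = (1 - r^a)/(1 - r^N)
r^1 = 1/2; r^10 = 1/1024
P = (1 - 1/2) / (1 - 1/1024) = 1/2 / 1023/1024 = 512/1023

Answer: 512/1023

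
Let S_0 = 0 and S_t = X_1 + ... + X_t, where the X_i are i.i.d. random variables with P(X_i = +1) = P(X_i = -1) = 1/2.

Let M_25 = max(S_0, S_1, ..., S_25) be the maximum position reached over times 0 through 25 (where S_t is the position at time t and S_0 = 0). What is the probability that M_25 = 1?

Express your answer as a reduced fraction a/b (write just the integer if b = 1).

Answer: 1300075/8388608

Derivation:
Let M_25 = max(S_0,...,S_25). Use the reflection principle: for j ≥ 1, #{paths with M_25 ≥ j} = #{S_25 ≥ j} + #{S_25 ≥ j+1}.
By reflection, #{M_25 ≥ 1} = #{S_25 ≥ 1} + #{S_25 ≥ 2} = 16777216 + 11576916 = 28354132.
#{M_25 ≥ 2} = #{S_25 ≥ 2} + #{S_25 ≥ 3} = 11576916 + 11576916 = 23153832.
#{M_25 = 1} = 28354132 - 23153832 = 5200300.
P(M_25 = 1) = 5200300/33554432 = 1300075/8388608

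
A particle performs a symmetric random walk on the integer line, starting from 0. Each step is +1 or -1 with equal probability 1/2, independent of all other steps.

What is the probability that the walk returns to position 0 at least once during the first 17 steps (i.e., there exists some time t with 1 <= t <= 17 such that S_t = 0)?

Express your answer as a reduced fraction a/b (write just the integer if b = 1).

Count via complement. Let g(t,s) = #length-t paths at position s with S_1..S_t all ≠ 0.
g(t,s) = g(t-1,s-1) + g(t-1,s+1) for s ≠ 0; g(t,0) = 0.
t=0: g(0,0)=1
t=1: g(1,-1)=1 g(1,1)=1
t=2: g(2,-2)=1 g(2,2)=1
t=3: g(3,-3)=1 g(3,-1)=1 g(3,1)=1 g(3,3)=1
t=4: g(4,-4)=1 g(4,-2)=2 g(4,2)=2 g(4,4)=1
t=5: g(5,-5)=1 g(5,-3)=3 g(5,-1)=2 g(5,1)=2 g(5,3)=3 g(5,5)=1
t=6: g(6,-6)=1 g(6,-4)=4 g(6,-2)=5 g(6,2)=5 g(6,4)=4 g(6,6)=1
t=7: g(7,-7)=1 g(7,-5)=5 g(7,-3)=9 g(7,-1)=5 g(7,1)=5 g(7,3)=9 g(7,5)=5 g(7,7)=1
t=8: g(8,-8)=1 g(8,-6)=6 g(8,-4)=14 g(8,-2)=14 g(8,2)=14 g(8,4)=14 g(8,6)=6 g(8,8)=1
t=9: g(9,-9)=1 g(9,-7)=7 g(9,-5)=20 g(9,-3)=28 g(9,-1)=14 g(9,1)=14 g(9,3)=28 g(9,5)=20 g(9,7)=7 g(9,9)=1
t=10: g(10,-10)=1 g(10,-8)=8 g(10,-6)=27 g(10,-4)=48 g(10,-2)=42 g(10,2)=42 g(10,4)=48 g(10,6)=27 g(10,8)=8 g(10,10)=1
t=11: g(11,-11)=1 g(11,-9)=9 g(11,-7)=35 g(11,-5)=75 g(11,-3)=90 g(11,-1)=42 g(11,1)=42 g(11,3)=90 g(11,5)=75 g(11,7)=35 g(11,9)=9 g(11,11)=1
t=12: g(12,-12)=1 g(12,-10)=10 g(12,-8)=44 g(12,-6)=110 g(12,-4)=165 g(12,-2)=132 g(12,2)=132 g(12,4)=165 g(12,6)=110 g(12,8)=44 g(12,10)=10 g(12,12)=1
t=13: g(13,-13)=1 g(13,-11)=11 g(13,-9)=54 g(13,-7)=154 g(13,-5)=275 g(13,-3)=297 g(13,-1)=132 g(13,1)=132 g(13,3)=297 g(13,5)=275 g(13,7)=154 g(13,9)=54 g(13,11)=11 g(13,13)=1
t=14: g(14,-14)=1 g(14,-12)=12 g(14,-10)=65 g(14,-8)=208 g(14,-6)=429 g(14,-4)=572 g(14,-2)=429 g(14,2)=429 g(14,4)=572 g(14,6)=429 g(14,8)=208 g(14,10)=65 g(14,12)=12 g(14,14)=1
t=15: g(15,-15)=1 g(15,-13)=13 g(15,-11)=77 g(15,-9)=273 g(15,-7)=637 g(15,-5)=1001 g(15,-3)=1001 g(15,-1)=429 g(15,1)=429 g(15,3)=1001 g(15,5)=1001 g(15,7)=637 g(15,9)=273 g(15,11)=77 g(15,13)=13 g(15,15)=1
t=16: g(16,-16)=1 g(16,-14)=14 g(16,-12)=90 g(16,-10)=350 g(16,-8)=910 g(16,-6)=1638 g(16,-4)=2002 g(16,-2)=1430 g(16,2)=1430 g(16,4)=2002 g(16,6)=1638 g(16,8)=910 g(16,10)=350 g(16,12)=90 g(16,14)=14 g(16,16)=1
t=17: g(17,-17)=1 g(17,-15)=15 g(17,-13)=104 g(17,-11)=440 g(17,-9)=1260 g(17,-7)=2548 g(17,-5)=3640 g(17,-3)=3432 g(17,-1)=1430 g(17,1)=1430 g(17,3)=3432 g(17,5)=3640 g(17,7)=2548 g(17,9)=1260 g(17,11)=440 g(17,13)=104 g(17,15)=15 g(17,17)=1
Paths never hitting 0: Σ_s g(17,s) = 25740
Paths hitting 0: 2^17 - 25740 = 105332
P = 105332/131072 = 26333/32768

Answer: 26333/32768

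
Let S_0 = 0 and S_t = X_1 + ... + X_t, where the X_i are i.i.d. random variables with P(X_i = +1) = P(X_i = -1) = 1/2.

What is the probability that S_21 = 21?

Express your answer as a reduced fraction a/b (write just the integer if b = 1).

To reach position 21 after 21 steps: need 21 steps of +1 and 0 of -1.
Favorable paths: C(21,21) = 1
Total paths: 2^21 = 2097152
P = 1/2097152 = 1/2097152

Answer: 1/2097152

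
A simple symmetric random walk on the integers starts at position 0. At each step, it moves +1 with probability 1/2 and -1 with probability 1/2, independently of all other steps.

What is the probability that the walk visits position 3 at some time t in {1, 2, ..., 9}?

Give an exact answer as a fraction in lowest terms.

Answer: 11/32

Derivation:
Count via complement. Let g(t,s) = #length-t paths at position s with S_1..S_t all ≠ 3.
g(t,s) = g(t-1,s-1) + g(t-1,s+1) for s ≠ 3; g(t,3) = 0.
t=0: g(0,0)=1
t=1: g(1,-1)=1 g(1,1)=1
t=2: g(2,-2)=1 g(2,0)=2 g(2,2)=1
t=3: g(3,-3)=1 g(3,-1)=3 g(3,1)=3
t=4: g(4,-4)=1 g(4,-2)=4 g(4,0)=6 g(4,2)=3
t=5: g(5,-5)=1 g(5,-3)=5 g(5,-1)=10 g(5,1)=9
t=6: g(6,-6)=1 g(6,-4)=6 g(6,-2)=15 g(6,0)=19 g(6,2)=9
t=7: g(7,-7)=1 g(7,-5)=7 g(7,-3)=21 g(7,-1)=34 g(7,1)=28
t=8: g(8,-8)=1 g(8,-6)=8 g(8,-4)=28 g(8,-2)=55 g(8,0)=62 g(8,2)=28
t=9: g(9,-9)=1 g(9,-7)=9 g(9,-5)=36 g(9,-3)=83 g(9,-1)=117 g(9,1)=90
Paths never hitting 3: Σ_s g(9,s) = 336
Paths hitting 3: 2^9 - 336 = 176
P = 176/512 = 11/32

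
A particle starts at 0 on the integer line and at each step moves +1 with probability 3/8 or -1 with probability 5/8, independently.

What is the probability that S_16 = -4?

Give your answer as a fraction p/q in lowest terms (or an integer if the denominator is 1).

To reach position -4 after 16 steps: need 6 steps of +1 and 10 steps of -1.
Number of such sequences: C(16,6) = 8008
Each has probability (3/8)^6 · (5/8)^10 = 7119140625/281474976710656
P = 8008 · 7119140625/281474976710656 = 7126259765625/35184372088832

Answer: 7126259765625/35184372088832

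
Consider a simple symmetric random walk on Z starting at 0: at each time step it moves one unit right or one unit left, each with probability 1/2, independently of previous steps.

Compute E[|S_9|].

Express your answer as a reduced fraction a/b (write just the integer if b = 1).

Answer: 315/128

Derivation:
S_9 takes values m ≡ 1 (mod 2) with |m| ≤ 9; P(S_9=m) = C(9,(9+m)/2)/2^9.
Total paths: 2^9 = 512
Distribution: P(S=-9)=1/512, P(S=-7)=9/512, P(S=-5)=36/512, P(S=-3)=84/512, P(S=-1)=126/512, P(S=1)=126/512, P(S=3)=84/512, P(S=5)=36/512, P(S=7)=9/512, P(S=9)=1/512
E[|S_9|] = Σ_m |m|·P(S_9=m) = 1260/512 = 315/128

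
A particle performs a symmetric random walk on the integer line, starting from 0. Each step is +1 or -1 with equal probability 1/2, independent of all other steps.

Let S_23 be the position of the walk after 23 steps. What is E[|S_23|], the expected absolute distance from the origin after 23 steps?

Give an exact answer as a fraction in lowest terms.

Answer: 2028117/524288

Derivation:
S_23 takes values m ≡ 1 (mod 2) with |m| ≤ 23; P(S_23=m) = C(23,(23+m)/2)/2^23.
Total paths: 2^23 = 8388608
Distribution: P(S=-23)=1/8388608, P(S=-21)=23/8388608, P(S=-19)=253/8388608, P(S=-17)=1771/8388608, P(S=-15)=8855/8388608, P(S=-13)=33649/8388608, P(S=-11)=100947/8388608, P(S=-9)=245157/8388608, P(S=-7)=490314/8388608, P(S=-5)=817190/8388608, P(S=-3)=1144066/8388608, P(S=-1)=1352078/8388608, P(S=1)=1352078/8388608, P(S=3)=1144066/8388608, P(S=5)=817190/8388608, P(S=7)=490314/8388608, P(S=9)=245157/8388608, P(S=11)=100947/8388608, P(S=13)=33649/8388608, P(S=15)=8855/8388608, P(S=17)=1771/8388608, P(S=19)=253/8388608, P(S=21)=23/8388608, P(S=23)=1/8388608
E[|S_23|] = Σ_m |m|·P(S_23=m) = 32449872/8388608 = 2028117/524288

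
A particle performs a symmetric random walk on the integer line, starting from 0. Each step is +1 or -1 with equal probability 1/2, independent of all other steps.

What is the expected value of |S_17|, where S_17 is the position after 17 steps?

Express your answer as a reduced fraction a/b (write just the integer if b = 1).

S_17 takes values m ≡ 1 (mod 2) with |m| ≤ 17; P(S_17=m) = C(17,(17+m)/2)/2^17.
Total paths: 2^17 = 131072
Distribution: P(S=-17)=1/131072, P(S=-15)=17/131072, P(S=-13)=136/131072, P(S=-11)=680/131072, P(S=-9)=2380/131072, P(S=-7)=6188/131072, P(S=-5)=12376/131072, P(S=-3)=19448/131072, P(S=-1)=24310/131072, P(S=1)=24310/131072, P(S=3)=19448/131072, P(S=5)=12376/131072, P(S=7)=6188/131072, P(S=9)=2380/131072, P(S=11)=680/131072, P(S=13)=136/131072, P(S=15)=17/131072, P(S=17)=1/131072
E[|S_17|] = Σ_m |m|·P(S_17=m) = 437580/131072 = 109395/32768

Answer: 109395/32768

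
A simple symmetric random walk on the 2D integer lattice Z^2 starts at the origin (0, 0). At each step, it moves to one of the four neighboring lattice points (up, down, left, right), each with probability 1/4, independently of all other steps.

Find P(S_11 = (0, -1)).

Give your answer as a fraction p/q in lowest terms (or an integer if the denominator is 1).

Answer: 53361/1048576

Derivation:
Let h be the number of horizontal steps (so 11-h are vertical). To end at (0,-1) need (h+0)/2 right-steps and ((11-h)-1)/2 up-steps.
Sum over h with 0 ≤ h ≤ 10, h ≡ 0 (mod 2), 11-h ≡ 1 (mod 2):
h=0: C(11,0)·C(0,0)·C(11,5) = 1·1·462 = 462
h=2: C(11,2)·C(2,1)·C(9,4) = 55·2·126 = 13860
h=4: C(11,4)·C(4,2)·C(7,3) = 330·6·35 = 69300
h=6: C(11,6)·C(6,3)·C(5,2) = 462·20·10 = 92400
h=8: C(11,8)·C(8,4)·C(3,1) = 165·70·3 = 34650
h=10: C(11,10)·C(10,5)·C(1,0) = 11·252·1 = 2772
Total favorable: 213444
Total paths: 4^11 = 4194304
P = 213444/4194304 = 53361/1048576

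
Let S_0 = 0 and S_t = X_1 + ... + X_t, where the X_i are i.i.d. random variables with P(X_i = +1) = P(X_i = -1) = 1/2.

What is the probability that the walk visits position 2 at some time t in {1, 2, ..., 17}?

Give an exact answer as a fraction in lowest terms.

Answer: 20613/32768

Derivation:
Count via complement. Let g(t,s) = #length-t paths at position s with S_1..S_t all ≠ 2.
g(t,s) = g(t-1,s-1) + g(t-1,s+1) for s ≠ 2; g(t,2) = 0.
t=0: g(0,0)=1
t=1: g(1,-1)=1 g(1,1)=1
t=2: g(2,-2)=1 g(2,0)=2
t=3: g(3,-3)=1 g(3,-1)=3 g(3,1)=2
t=4: g(4,-4)=1 g(4,-2)=4 g(4,0)=5
t=5: g(5,-5)=1 g(5,-3)=5 g(5,-1)=9 g(5,1)=5
t=6: g(6,-6)=1 g(6,-4)=6 g(6,-2)=14 g(6,0)=14
t=7: g(7,-7)=1 g(7,-5)=7 g(7,-3)=20 g(7,-1)=28 g(7,1)=14
t=8: g(8,-8)=1 g(8,-6)=8 g(8,-4)=27 g(8,-2)=48 g(8,0)=42
t=9: g(9,-9)=1 g(9,-7)=9 g(9,-5)=35 g(9,-3)=75 g(9,-1)=90 g(9,1)=42
t=10: g(10,-10)=1 g(10,-8)=10 g(10,-6)=44 g(10,-4)=110 g(10,-2)=165 g(10,0)=132
t=11: g(11,-11)=1 g(11,-9)=11 g(11,-7)=54 g(11,-5)=154 g(11,-3)=275 g(11,-1)=297 g(11,1)=132
t=12: g(12,-12)=1 g(12,-10)=12 g(12,-8)=65 g(12,-6)=208 g(12,-4)=429 g(12,-2)=572 g(12,0)=429
t=13: g(13,-13)=1 g(13,-11)=13 g(13,-9)=77 g(13,-7)=273 g(13,-5)=637 g(13,-3)=1001 g(13,-1)=1001 g(13,1)=429
t=14: g(14,-14)=1 g(14,-12)=14 g(14,-10)=90 g(14,-8)=350 g(14,-6)=910 g(14,-4)=1638 g(14,-2)=2002 g(14,0)=1430
t=15: g(15,-15)=1 g(15,-13)=15 g(15,-11)=104 g(15,-9)=440 g(15,-7)=1260 g(15,-5)=2548 g(15,-3)=3640 g(15,-1)=3432 g(15,1)=1430
t=16: g(16,-16)=1 g(16,-14)=16 g(16,-12)=119 g(16,-10)=544 g(16,-8)=1700 g(16,-6)=3808 g(16,-4)=6188 g(16,-2)=7072 g(16,0)=4862
t=17: g(17,-17)=1 g(17,-15)=17 g(17,-13)=135 g(17,-11)=663 g(17,-9)=2244 g(17,-7)=5508 g(17,-5)=9996 g(17,-3)=13260 g(17,-1)=11934 g(17,1)=4862
Paths never hitting 2: Σ_s g(17,s) = 48620
Paths hitting 2: 2^17 - 48620 = 82452
P = 82452/131072 = 20613/32768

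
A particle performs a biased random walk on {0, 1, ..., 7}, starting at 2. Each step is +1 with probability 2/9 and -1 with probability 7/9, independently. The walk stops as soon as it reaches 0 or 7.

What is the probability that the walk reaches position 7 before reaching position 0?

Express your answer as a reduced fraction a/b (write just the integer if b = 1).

Answer: 288/164683

Derivation:
Biased walk: p = 2/9, q = 7/9, r = q/p = 7/2
Gambler's ruin: P(hit 7 before 0 | start at 2) = (1 - r^a)/(1 - r^N)
r^2 = 49/4; r^7 = 823543/128
P = (1 - 49/4) / (1 - 823543/128) = -45/4 / -823415/128 = 288/164683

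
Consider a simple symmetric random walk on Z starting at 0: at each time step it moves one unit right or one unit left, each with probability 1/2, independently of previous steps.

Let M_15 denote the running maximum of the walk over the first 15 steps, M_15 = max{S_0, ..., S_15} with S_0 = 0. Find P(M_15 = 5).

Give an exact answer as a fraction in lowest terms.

Answer: 3003/32768

Derivation:
Let M_15 = max(S_0,...,S_15). Use the reflection principle: for j ≥ 1, #{paths with M_15 ≥ j} = #{S_15 ≥ j} + #{S_15 ≥ j+1}.
By reflection, #{M_15 ≥ 5} = #{S_15 ≥ 5} + #{S_15 ≥ 6} = 4944 + 1941 = 6885.
#{M_15 ≥ 6} = #{S_15 ≥ 6} + #{S_15 ≥ 7} = 1941 + 1941 = 3882.
#{M_15 = 5} = 6885 - 3882 = 3003.
P(M_15 = 5) = 3003/32768 = 3003/32768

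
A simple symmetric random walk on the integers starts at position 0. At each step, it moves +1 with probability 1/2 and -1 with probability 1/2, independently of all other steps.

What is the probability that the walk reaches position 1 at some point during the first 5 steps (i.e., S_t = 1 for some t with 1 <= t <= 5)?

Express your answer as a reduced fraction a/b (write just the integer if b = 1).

Count via complement. Let g(t,s) = #length-t paths at position s with S_1..S_t all ≠ 1.
g(t,s) = g(t-1,s-1) + g(t-1,s+1) for s ≠ 1; g(t,1) = 0.
t=0: g(0,0)=1
t=1: g(1,-1)=1
t=2: g(2,-2)=1 g(2,0)=1
t=3: g(3,-3)=1 g(3,-1)=2
t=4: g(4,-4)=1 g(4,-2)=3 g(4,0)=2
t=5: g(5,-5)=1 g(5,-3)=4 g(5,-1)=5
Paths never hitting 1: Σ_s g(5,s) = 10
Paths hitting 1: 2^5 - 10 = 22
P = 22/32 = 11/16

Answer: 11/16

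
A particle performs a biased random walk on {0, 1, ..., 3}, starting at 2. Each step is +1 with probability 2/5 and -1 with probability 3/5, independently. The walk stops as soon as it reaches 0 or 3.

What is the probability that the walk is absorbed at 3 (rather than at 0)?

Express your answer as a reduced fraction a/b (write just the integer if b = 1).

Answer: 10/19

Derivation:
Biased walk: p = 2/5, q = 3/5, r = q/p = 3/2
Gambler's ruin: P(hit 3 before 0 | start at 2) = (1 - r^a)/(1 - r^N)
r^2 = 9/4; r^3 = 27/8
P = (1 - 9/4) / (1 - 27/8) = -5/4 / -19/8 = 10/19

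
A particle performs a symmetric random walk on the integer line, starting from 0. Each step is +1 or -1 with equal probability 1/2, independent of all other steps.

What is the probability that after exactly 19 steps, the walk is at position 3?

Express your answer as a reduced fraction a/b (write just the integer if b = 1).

To reach position 3 after 19 steps: need 11 steps of +1 and 8 of -1.
Favorable paths: C(19,11) = 75582
Total paths: 2^19 = 524288
P = 75582/524288 = 37791/262144

Answer: 37791/262144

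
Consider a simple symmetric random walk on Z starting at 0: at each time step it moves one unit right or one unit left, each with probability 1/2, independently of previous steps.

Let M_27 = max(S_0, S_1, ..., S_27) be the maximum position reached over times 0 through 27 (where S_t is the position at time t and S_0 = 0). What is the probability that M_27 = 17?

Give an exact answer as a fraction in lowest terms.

Let M_27 = max(S_0,...,S_27). Use the reflection principle: for j ≥ 1, #{paths with M_27 ≥ j} = #{S_27 ≥ j} + #{S_27 ≥ j+1}.
By reflection, #{M_27 ≥ 17} = #{S_27 ≥ 17} + #{S_27 ≥ 18} = 101584 + 20854 = 122438.
#{M_27 ≥ 18} = #{S_27 ≥ 18} + #{S_27 ≥ 19} = 20854 + 20854 = 41708.
#{M_27 = 17} = 122438 - 41708 = 80730.
P(M_27 = 17) = 80730/134217728 = 40365/67108864

Answer: 40365/67108864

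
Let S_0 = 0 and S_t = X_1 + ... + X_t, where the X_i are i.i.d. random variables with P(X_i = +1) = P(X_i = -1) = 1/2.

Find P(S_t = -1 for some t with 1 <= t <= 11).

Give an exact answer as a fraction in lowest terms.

Count via complement. Let g(t,s) = #length-t paths at position s with S_1..S_t all ≠ -1.
g(t,s) = g(t-1,s-1) + g(t-1,s+1) for s ≠ -1; g(t,-1) = 0.
t=0: g(0,0)=1
t=1: g(1,1)=1
t=2: g(2,0)=1 g(2,2)=1
t=3: g(3,1)=2 g(3,3)=1
t=4: g(4,0)=2 g(4,2)=3 g(4,4)=1
t=5: g(5,1)=5 g(5,3)=4 g(5,5)=1
t=6: g(6,0)=5 g(6,2)=9 g(6,4)=5 g(6,6)=1
t=7: g(7,1)=14 g(7,3)=14 g(7,5)=6 g(7,7)=1
t=8: g(8,0)=14 g(8,2)=28 g(8,4)=20 g(8,6)=7 g(8,8)=1
t=9: g(9,1)=42 g(9,3)=48 g(9,5)=27 g(9,7)=8 g(9,9)=1
t=10: g(10,0)=42 g(10,2)=90 g(10,4)=75 g(10,6)=35 g(10,8)=9 g(10,10)=1
t=11: g(11,1)=132 g(11,3)=165 g(11,5)=110 g(11,7)=44 g(11,9)=10 g(11,11)=1
Paths never hitting -1: Σ_s g(11,s) = 462
Paths hitting -1: 2^11 - 462 = 1586
P = 1586/2048 = 793/1024

Answer: 793/1024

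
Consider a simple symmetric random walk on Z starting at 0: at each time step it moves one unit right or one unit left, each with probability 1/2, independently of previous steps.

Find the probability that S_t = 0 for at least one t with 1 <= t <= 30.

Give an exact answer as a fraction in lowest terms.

Answer: 57414019/67108864

Derivation:
Count via complement. Let g(t,s) = #length-t paths at position s with S_1..S_t all ≠ 0.
g(t,s) = g(t-1,s-1) + g(t-1,s+1) for s ≠ 0; g(t,0) = 0.
t=0: g(0,0)=1
t=1: g(1,-1)=1 g(1,1)=1
t=2: g(2,-2)=1 g(2,2)=1
t=3: g(3,-3)=1 g(3,-1)=1 g(3,1)=1 g(3,3)=1
t=4: g(4,-4)=1 g(4,-2)=2 g(4,2)=2 g(4,4)=1
t=5: g(5,-5)=1 g(5,-3)=3 g(5,-1)=2 g(5,1)=2 g(5,3)=3 g(5,5)=1
t=6: g(6,-6)=1 g(6,-4)=4 g(6,-2)=5 g(6,2)=5 g(6,4)=4 g(6,6)=1
t=7: g(7,-7)=1 g(7,-5)=5 g(7,-3)=9 g(7,-1)=5 g(7,1)=5 g(7,3)=9 g(7,5)=5 g(7,7)=1
t=8: g(8,-8)=1 g(8,-6)=6 g(8,-4)=14 g(8,-2)=14 g(8,2)=14 g(8,4)=14 g(8,6)=6 g(8,8)=1
t=9: g(9,-9)=1 g(9,-7)=7 g(9,-5)=20 g(9,-3)=28 g(9,-1)=14 g(9,1)=14 g(9,3)=28 g(9,5)=20 g(9,7)=7 g(9,9)=1
t=10: g(10,-10)=1 g(10,-8)=8 g(10,-6)=27 g(10,-4)=48 g(10,-2)=42 g(10,2)=42 g(10,4)=48 g(10,6)=27 g(10,8)=8 g(10,10)=1
t=11: g(11,-11)=1 g(11,-9)=9 g(11,-7)=35 g(11,-5)=75 g(11,-3)=90 g(11,-1)=42 g(11,1)=42 g(11,3)=90 g(11,5)=75 g(11,7)=35 g(11,9)=9 g(11,11)=1
t=12: g(12,-12)=1 g(12,-10)=10 g(12,-8)=44 g(12,-6)=110 g(12,-4)=165 g(12,-2)=132 g(12,2)=132 g(12,4)=165 g(12,6)=110 g(12,8)=44 g(12,10)=10 g(12,12)=1
t=13: g(13,-13)=1 g(13,-11)=11 g(13,-9)=54 g(13,-7)=154 g(13,-5)=275 g(13,-3)=297 g(13,-1)=132 g(13,1)=132 g(13,3)=297 g(13,5)=275 g(13,7)=154 g(13,9)=54 g(13,11)=11 g(13,13)=1
t=14: g(14,-14)=1 g(14,-12)=12 g(14,-10)=65 g(14,-8)=208 g(14,-6)=429 g(14,-4)=572 g(14,-2)=429 g(14,2)=429 g(14,4)=572 g(14,6)=429 g(14,8)=208 g(14,10)=65 g(14,12)=12 g(14,14)=1
t=15: g(15,-15)=1 g(15,-13)=13 g(15,-11)=77 g(15,-9)=273 g(15,-7)=637 g(15,-5)=1001 g(15,-3)=1001 g(15,-1)=429 g(15,1)=429 g(15,3)=1001 g(15,5)=1001 g(15,7)=637 g(15,9)=273 g(15,11)=77 g(15,13)=13 g(15,15)=1
t=16: g(16,-16)=1 g(16,-14)=14 g(16,-12)=90 g(16,-10)=350 g(16,-8)=910 g(16,-6)=1638 g(16,-4)=2002 g(16,-2)=1430 g(16,2)=1430 g(16,4)=2002 g(16,6)=1638 g(16,8)=910 g(16,10)=350 g(16,12)=90 g(16,14)=14 g(16,16)=1
t=17: g(17,-17)=1 g(17,-15)=15 g(17,-13)=104 g(17,-11)=440 g(17,-9)=1260 g(17,-7)=2548 g(17,-5)=3640 g(17,-3)=3432 g(17,-1)=1430 g(17,1)=1430 g(17,3)=3432 g(17,5)=3640 g(17,7)=2548 g(17,9)=1260 g(17,11)=440 g(17,13)=104 g(17,15)=15 g(17,17)=1
t=18: g(18,-18)=1 g(18,-16)=16 g(18,-14)=119 g(18,-12)=544 g(18,-10)=1700 g(18,-8)=3808 g(18,-6)=6188 g(18,-4)=7072 g(18,-2)=4862 g(18,2)=4862 g(18,4)=7072 g(18,6)=6188 g(18,8)=3808 g(18,10)=1700 g(18,12)=544 g(18,14)=119 g(18,16)=16 g(18,18)=1
t=19: g(19,-19)=1 g(19,-17)=17 g(19,-15)=135 g(19,-13)=663 g(19,-11)=2244 g(19,-9)=5508 g(19,-7)=9996 g(19,-5)=13260 g(19,-3)=11934 g(19,-1)=4862 g(19,1)=4862 g(19,3)=11934 g(19,5)=13260 g(19,7)=9996 g(19,9)=5508 g(19,11)=2244 g(19,13)=663 g(19,15)=135 g(19,17)=17 g(19,19)=1
t=20: g(20,-20)=1 g(20,-18)=18 g(20,-16)=152 g(20,-14)=798 g(20,-12)=2907 g(20,-10)=7752 g(20,-8)=15504 g(20,-6)=23256 g(20,-4)=25194 g(20,-2)=16796 g(20,2)=16796 g(20,4)=25194 g(20,6)=23256 g(20,8)=15504 g(20,10)=7752 g(20,12)=2907 g(20,14)=798 g(20,16)=152 g(20,18)=18 g(20,20)=1
t=21: g(21,-21)=1 g(21,-19)=19 g(21,-17)=170 g(21,-15)=950 g(21,-13)=3705 g(21,-11)=10659 g(21,-9)=23256 g(21,-7)=38760 g(21,-5)=48450 g(21,-3)=41990 g(21,-1)=16796 g(21,1)=16796 g(21,3)=41990 g(21,5)=48450 g(21,7)=38760 g(21,9)=23256 g(21,11)=10659 g(21,13)=3705 g(21,15)=950 g(21,17)=170 g(21,19)=19 g(21,21)=1
t=22: g(22,-22)=1 g(22,-20)=20 g(22,-18)=189 g(22,-16)=1120 g(22,-14)=4655 g(22,-12)=14364 g(22,-10)=33915 g(22,-8)=62016 g(22,-6)=87210 g(22,-4)=90440 g(22,-2)=58786 g(22,2)=58786 g(22,4)=90440 g(22,6)=87210 g(22,8)=62016 g(22,10)=33915 g(22,12)=14364 g(22,14)=4655 g(22,16)=1120 g(22,18)=189 g(22,20)=20 g(22,22)=1
t=23: g(23,-23)=1 g(23,-21)=21 g(23,-19)=209 g(23,-17)=1309 g(23,-15)=5775 g(23,-13)=19019 g(23,-11)=48279 g(23,-9)=95931 g(23,-7)=149226 g(23,-5)=177650 g(23,-3)=149226 g(23,-1)=58786 g(23,1)=58786 g(23,3)=149226 g(23,5)=177650 g(23,7)=149226 g(23,9)=95931 g(23,11)=48279 g(23,13)=19019 g(23,15)=5775 g(23,17)=1309 g(23,19)=209 g(23,21)=21 g(23,23)=1
t=24: g(24,-24)=1 g(24,-22)=22 g(24,-20)=230 g(24,-18)=1518 g(24,-16)=7084 g(24,-14)=24794 g(24,-12)=67298 g(24,-10)=144210 g(24,-8)=245157 g(24,-6)=326876 g(24,-4)=326876 g(24,-2)=208012 g(24,2)=208012 g(24,4)=326876 g(24,6)=326876 g(24,8)=245157 g(24,10)=144210 g(24,12)=67298 g(24,14)=24794 g(24,16)=7084 g(24,18)=1518 g(24,20)=230 g(24,22)=22 g(24,24)=1
t=25: g(25,-25)=1 g(25,-23)=23 g(25,-21)=252 g(25,-19)=1748 g(25,-17)=8602 g(25,-15)=31878 g(25,-13)=92092 g(25,-11)=211508 g(25,-9)=389367 g(25,-7)=572033 g(25,-5)=653752 g(25,-3)=534888 g(25,-1)=208012 g(25,1)=208012 g(25,3)=534888 g(25,5)=653752 g(25,7)=572033 g(25,9)=389367 g(25,11)=211508 g(25,13)=92092 g(25,15)=31878 g(25,17)=8602 g(25,19)=1748 g(25,21)=252 g(25,23)=23 g(25,25)=1
t=26: g(26,-26)=1 g(26,-24)=24 g(26,-22)=275 g(26,-20)=2000 g(26,-18)=10350 g(26,-16)=40480 g(26,-14)=123970 g(26,-12)=303600 g(26,-10)=600875 g(26,-8)=961400 g(26,-6)=1225785 g(26,-4)=1188640 g(26,-2)=742900 g(26,2)=742900 g(26,4)=1188640 g(26,6)=1225785 g(26,8)=961400 g(26,10)=600875 g(26,12)=303600 g(26,14)=123970 g(26,16)=40480 g(26,18)=10350 g(26,20)=2000 g(26,22)=275 g(26,24)=24 g(26,26)=1
t=27: g(27,-27)=1 g(27,-25)=25 g(27,-23)=299 g(27,-21)=2275 g(27,-19)=12350 g(27,-17)=50830 g(27,-15)=164450 g(27,-13)=427570 g(27,-11)=904475 g(27,-9)=1562275 g(27,-7)=2187185 g(27,-5)=2414425 g(27,-3)=1931540 g(27,-1)=742900 g(27,1)=742900 g(27,3)=1931540 g(27,5)=2414425 g(27,7)=2187185 g(27,9)=1562275 g(27,11)=904475 g(27,13)=427570 g(27,15)=164450 g(27,17)=50830 g(27,19)=12350 g(27,21)=2275 g(27,23)=299 g(27,25)=25 g(27,27)=1
t=28: g(28,-28)=1 g(28,-26)=26 g(28,-24)=324 g(28,-22)=2574 g(28,-20)=14625 g(28,-18)=63180 g(28,-16)=215280 g(28,-14)=592020 g(28,-12)=1332045 g(28,-10)=2466750 g(28,-8)=3749460 g(28,-6)=4601610 g(28,-4)=4345965 g(28,-2)=2674440 g(28,2)=2674440 g(28,4)=4345965 g(28,6)=4601610 g(28,8)=3749460 g(28,10)=2466750 g(28,12)=1332045 g(28,14)=592020 g(28,16)=215280 g(28,18)=63180 g(28,20)=14625 g(28,22)=2574 g(28,24)=324 g(28,26)=26 g(28,28)=1
t=29: g(29,-29)=1 g(29,-27)=27 g(29,-25)=350 g(29,-23)=2898 g(29,-21)=17199 g(29,-19)=77805 g(29,-17)=278460 g(29,-15)=807300 g(29,-13)=1924065 g(29,-11)=3798795 g(29,-9)=6216210 g(29,-7)=8351070 g(29,-5)=8947575 g(29,-3)=7020405 g(29,-1)=2674440 g(29,1)=2674440 g(29,3)=7020405 g(29,5)=8947575 g(29,7)=8351070 g(29,9)=6216210 g(29,11)=3798795 g(29,13)=1924065 g(29,15)=807300 g(29,17)=278460 g(29,19)=77805 g(29,21)=17199 g(29,23)=2898 g(29,25)=350 g(29,27)=27 g(29,29)=1
t=30: g(30,-30)=1 g(30,-28)=28 g(30,-26)=377 g(30,-24)=3248 g(30,-22)=20097 g(30,-20)=95004 g(30,-18)=356265 g(30,-16)=1085760 g(30,-14)=2731365 g(30,-12)=5722860 g(30,-10)=10015005 g(30,-8)=14567280 g(30,-6)=17298645 g(30,-4)=15967980 g(30,-2)=9694845 g(30,2)=9694845 g(30,4)=15967980 g(30,6)=17298645 g(30,8)=14567280 g(30,10)=10015005 g(30,12)=5722860 g(30,14)=2731365 g(30,16)=1085760 g(30,18)=356265 g(30,20)=95004 g(30,22)=20097 g(30,24)=3248 g(30,26)=377 g(30,28)=28 g(30,30)=1
Paths never hitting 0: Σ_s g(30,s) = 155117520
Paths hitting 0: 2^30 - 155117520 = 918624304
P = 918624304/1073741824 = 57414019/67108864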